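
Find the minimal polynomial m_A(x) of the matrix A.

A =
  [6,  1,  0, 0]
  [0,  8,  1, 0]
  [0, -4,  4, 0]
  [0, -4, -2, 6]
x^3 - 18*x^2 + 108*x - 216

The characteristic polynomial is χ_A(x) = (x - 6)^4, so the eigenvalues are known. The minimal polynomial is
  m_A(x) = Π_λ (x − λ)^{k_λ}
where k_λ is the size of the *largest* Jordan block for λ (equivalently, the smallest k with (A − λI)^k v = 0 for every generalised eigenvector v of λ).

  λ = 6: largest Jordan block has size 3, contributing (x − 6)^3

So m_A(x) = (x - 6)^3 = x^3 - 18*x^2 + 108*x - 216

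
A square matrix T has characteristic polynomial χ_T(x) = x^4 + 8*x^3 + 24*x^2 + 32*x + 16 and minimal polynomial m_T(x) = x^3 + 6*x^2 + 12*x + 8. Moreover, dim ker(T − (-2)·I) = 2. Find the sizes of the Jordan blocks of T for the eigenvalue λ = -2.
Block sizes for λ = -2: [3, 1]

Step 1 — from the characteristic polynomial, algebraic multiplicity of λ = -2 is 4. From dim ker(T − (-2)·I) = 2, there are exactly 2 Jordan blocks for λ = -2.
Step 2 — from the minimal polynomial, the factor (x + 2)^3 tells us the largest block for λ = -2 has size 3.
Step 3 — with total size 4, 2 blocks, and largest block 3, the block sizes (in nonincreasing order) are [3, 1].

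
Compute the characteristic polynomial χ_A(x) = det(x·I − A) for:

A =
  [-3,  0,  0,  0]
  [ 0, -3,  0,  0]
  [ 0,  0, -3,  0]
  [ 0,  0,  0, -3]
x^4 + 12*x^3 + 54*x^2 + 108*x + 81

Expanding det(x·I − A) (e.g. by cofactor expansion or by noting that A is similar to its Jordan form J, which has the same characteristic polynomial as A) gives
  χ_A(x) = x^4 + 12*x^3 + 54*x^2 + 108*x + 81
which factors as (x + 3)^4. The eigenvalues (with algebraic multiplicities) are λ = -3 with multiplicity 4.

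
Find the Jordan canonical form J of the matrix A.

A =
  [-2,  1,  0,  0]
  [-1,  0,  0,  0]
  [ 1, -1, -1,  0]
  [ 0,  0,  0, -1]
J_2(-1) ⊕ J_1(-1) ⊕ J_1(-1)

The characteristic polynomial is
  det(x·I − A) = x^4 + 4*x^3 + 6*x^2 + 4*x + 1 = (x + 1)^4

Eigenvalues and multiplicities (the geometric multiplicity of λ is n − rank(A − λI), which equals the number of Jordan blocks for λ):
  λ = -1: algebraic multiplicity = 4, geometric multiplicity = 3

Determining the block sizes for each eigenvalue:
  λ = -1: 3 blocks summing to 4 forces exactly one block of size 2 and the rest size 1 → block sizes [2, 1, 1]

Assembling the blocks gives a Jordan form
J =
  [-1,  1,  0,  0]
  [ 0, -1,  0,  0]
  [ 0,  0, -1,  0]
  [ 0,  0,  0, -1]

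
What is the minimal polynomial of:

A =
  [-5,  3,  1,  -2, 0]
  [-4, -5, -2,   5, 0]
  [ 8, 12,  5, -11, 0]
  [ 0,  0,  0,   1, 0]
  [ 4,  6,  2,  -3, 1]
x^4 + 4*x^3 - 2*x^2 - 12*x + 9

The characteristic polynomial is χ_A(x) = (x - 1)^3*(x + 3)^2, so the eigenvalues are known. The minimal polynomial is
  m_A(x) = Π_λ (x − λ)^{k_λ}
where k_λ is the size of the *largest* Jordan block for λ (equivalently, the smallest k with (A − λI)^k v = 0 for every generalised eigenvector v of λ).

  λ = -3: largest Jordan block has size 2, contributing (x + 3)^2
  λ = 1: largest Jordan block has size 2, contributing (x − 1)^2

So m_A(x) = (x - 1)^2*(x + 3)^2 = x^4 + 4*x^3 - 2*x^2 - 12*x + 9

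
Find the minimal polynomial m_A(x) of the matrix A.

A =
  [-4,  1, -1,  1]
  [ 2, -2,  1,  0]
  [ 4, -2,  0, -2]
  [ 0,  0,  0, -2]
x^3 + 6*x^2 + 12*x + 8

The characteristic polynomial is χ_A(x) = (x + 2)^4, so the eigenvalues are known. The minimal polynomial is
  m_A(x) = Π_λ (x − λ)^{k_λ}
where k_λ is the size of the *largest* Jordan block for λ (equivalently, the smallest k with (A − λI)^k v = 0 for every generalised eigenvector v of λ).

  λ = -2: largest Jordan block has size 3, contributing (x + 2)^3

So m_A(x) = (x + 2)^3 = x^3 + 6*x^2 + 12*x + 8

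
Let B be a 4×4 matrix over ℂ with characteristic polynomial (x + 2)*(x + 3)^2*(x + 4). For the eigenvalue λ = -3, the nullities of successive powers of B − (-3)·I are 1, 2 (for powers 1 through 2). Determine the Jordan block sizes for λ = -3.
Block sizes for λ = -3: [2]

From the dimensions of kernels of powers, the number of Jordan blocks of size at least j is d_j − d_{j−1} where d_j = dim ker(N^j) (with d_0 = 0). Computing the differences gives [1, 1].
The number of blocks of size exactly k is (#blocks of size ≥ k) − (#blocks of size ≥ k + 1), so the partition is: 1 block(s) of size 2.
In nonincreasing order the block sizes are [2].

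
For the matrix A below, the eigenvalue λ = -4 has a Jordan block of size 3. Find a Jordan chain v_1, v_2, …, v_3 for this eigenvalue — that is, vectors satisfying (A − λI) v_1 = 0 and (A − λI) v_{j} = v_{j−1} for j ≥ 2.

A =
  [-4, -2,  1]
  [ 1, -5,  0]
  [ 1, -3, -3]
A Jordan chain for λ = -4 of length 3:
v_1 = (-1, -1, -2)ᵀ
v_2 = (0, 1, 1)ᵀ
v_3 = (1, 0, 0)ᵀ

Let N = A − (-4)·I. We want v_3 with N^3 v_3 = 0 but N^2 v_3 ≠ 0; then v_{j-1} := N · v_j for j = 3, …, 2.

Pick v_3 = (1, 0, 0)ᵀ.
Then v_2 = N · v_3 = (0, 1, 1)ᵀ.
Then v_1 = N · v_2 = (-1, -1, -2)ᵀ.

Sanity check: (A − (-4)·I) v_1 = (0, 0, 0)ᵀ = 0. ✓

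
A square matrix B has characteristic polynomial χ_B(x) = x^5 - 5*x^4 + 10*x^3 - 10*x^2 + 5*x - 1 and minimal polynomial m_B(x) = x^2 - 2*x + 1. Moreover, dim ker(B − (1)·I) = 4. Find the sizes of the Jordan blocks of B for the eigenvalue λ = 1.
Block sizes for λ = 1: [2, 1, 1, 1]

Step 1 — from the characteristic polynomial, algebraic multiplicity of λ = 1 is 5. From dim ker(B − (1)·I) = 4, there are exactly 4 Jordan blocks for λ = 1.
Step 2 — from the minimal polynomial, the factor (x − 1)^2 tells us the largest block for λ = 1 has size 2.
Step 3 — with total size 5, 4 blocks, and largest block 2, the block sizes (in nonincreasing order) are [2, 1, 1, 1].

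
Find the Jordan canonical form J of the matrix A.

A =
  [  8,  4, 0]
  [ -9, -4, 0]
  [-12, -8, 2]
J_2(2) ⊕ J_1(2)

The characteristic polynomial is
  det(x·I − A) = x^3 - 6*x^2 + 12*x - 8 = (x - 2)^3

Eigenvalues and multiplicities (the geometric multiplicity of λ is n − rank(A − λI), which equals the number of Jordan blocks for λ):
  λ = 2: algebraic multiplicity = 3, geometric multiplicity = 2

Determining the block sizes for each eigenvalue:
  λ = 2: 2 blocks summing to 3 forces exactly one block of size 2 and the rest size 1 → block sizes [2, 1]

Assembling the blocks gives a Jordan form
J =
  [2, 1, 0]
  [0, 2, 0]
  [0, 0, 2]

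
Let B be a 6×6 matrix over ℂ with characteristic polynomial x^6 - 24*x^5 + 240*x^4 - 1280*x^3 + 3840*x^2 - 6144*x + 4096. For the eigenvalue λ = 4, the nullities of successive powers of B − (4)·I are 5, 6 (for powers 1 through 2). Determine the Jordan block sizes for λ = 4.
Block sizes for λ = 4: [2, 1, 1, 1, 1]

From the dimensions of kernels of powers, the number of Jordan blocks of size at least j is d_j − d_{j−1} where d_j = dim ker(N^j) (with d_0 = 0). Computing the differences gives [5, 1].
The number of blocks of size exactly k is (#blocks of size ≥ k) − (#blocks of size ≥ k + 1), so the partition is: 4 block(s) of size 1, 1 block(s) of size 2.
In nonincreasing order the block sizes are [2, 1, 1, 1, 1].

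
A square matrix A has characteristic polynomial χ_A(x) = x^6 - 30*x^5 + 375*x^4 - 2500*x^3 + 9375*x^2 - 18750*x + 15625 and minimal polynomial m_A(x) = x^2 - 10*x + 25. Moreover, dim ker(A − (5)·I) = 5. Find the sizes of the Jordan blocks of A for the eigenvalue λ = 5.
Block sizes for λ = 5: [2, 1, 1, 1, 1]

Step 1 — from the characteristic polynomial, algebraic multiplicity of λ = 5 is 6. From dim ker(A − (5)·I) = 5, there are exactly 5 Jordan blocks for λ = 5.
Step 2 — from the minimal polynomial, the factor (x − 5)^2 tells us the largest block for λ = 5 has size 2.
Step 3 — with total size 6, 5 blocks, and largest block 2, the block sizes (in nonincreasing order) are [2, 1, 1, 1, 1].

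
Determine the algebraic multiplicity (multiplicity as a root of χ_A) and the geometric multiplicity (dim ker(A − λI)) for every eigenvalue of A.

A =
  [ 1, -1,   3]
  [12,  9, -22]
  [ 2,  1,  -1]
λ = 3: alg = 3, geom = 1

Step 1 — factor the characteristic polynomial to read off the algebraic multiplicities:
  χ_A(x) = (x - 3)^3

Step 2 — compute geometric multiplicities via the rank-nullity identity g(λ) = n − rank(A − λI):
  rank(A − (3)·I) = 2, so dim ker(A − (3)·I) = n − 2 = 1

Summary:
  λ = 3: algebraic multiplicity = 3, geometric multiplicity = 1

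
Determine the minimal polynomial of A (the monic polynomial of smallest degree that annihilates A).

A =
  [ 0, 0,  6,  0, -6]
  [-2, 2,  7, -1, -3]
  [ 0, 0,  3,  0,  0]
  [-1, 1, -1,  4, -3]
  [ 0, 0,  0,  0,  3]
x^3 - 6*x^2 + 9*x

The characteristic polynomial is χ_A(x) = x*(x - 3)^4, so the eigenvalues are known. The minimal polynomial is
  m_A(x) = Π_λ (x − λ)^{k_λ}
where k_λ is the size of the *largest* Jordan block for λ (equivalently, the smallest k with (A − λI)^k v = 0 for every generalised eigenvector v of λ).

  λ = 0: largest Jordan block has size 1, contributing (x − 0)
  λ = 3: largest Jordan block has size 2, contributing (x − 3)^2

So m_A(x) = x*(x - 3)^2 = x^3 - 6*x^2 + 9*x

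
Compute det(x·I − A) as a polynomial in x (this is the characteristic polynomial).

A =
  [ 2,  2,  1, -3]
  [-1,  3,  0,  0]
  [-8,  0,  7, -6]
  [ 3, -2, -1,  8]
x^4 - 20*x^3 + 150*x^2 - 500*x + 625

Expanding det(x·I − A) (e.g. by cofactor expansion or by noting that A is similar to its Jordan form J, which has the same characteristic polynomial as A) gives
  χ_A(x) = x^4 - 20*x^3 + 150*x^2 - 500*x + 625
which factors as (x - 5)^4. The eigenvalues (with algebraic multiplicities) are λ = 5 with multiplicity 4.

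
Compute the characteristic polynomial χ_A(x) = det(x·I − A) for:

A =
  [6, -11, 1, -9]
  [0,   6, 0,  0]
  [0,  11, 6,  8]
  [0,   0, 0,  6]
x^4 - 24*x^3 + 216*x^2 - 864*x + 1296

Expanding det(x·I − A) (e.g. by cofactor expansion or by noting that A is similar to its Jordan form J, which has the same characteristic polynomial as A) gives
  χ_A(x) = x^4 - 24*x^3 + 216*x^2 - 864*x + 1296
which factors as (x - 6)^4. The eigenvalues (with algebraic multiplicities) are λ = 6 with multiplicity 4.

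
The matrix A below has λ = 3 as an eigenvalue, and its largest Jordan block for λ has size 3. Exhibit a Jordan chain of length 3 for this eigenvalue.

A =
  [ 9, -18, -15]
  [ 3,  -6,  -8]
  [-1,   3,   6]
A Jordan chain for λ = 3 of length 3:
v_1 = (-3, -1, 0)ᵀ
v_2 = (6, 3, -1)ᵀ
v_3 = (1, 0, 0)ᵀ

Let N = A − (3)·I. We want v_3 with N^3 v_3 = 0 but N^2 v_3 ≠ 0; then v_{j-1} := N · v_j for j = 3, …, 2.

Pick v_3 = (1, 0, 0)ᵀ.
Then v_2 = N · v_3 = (6, 3, -1)ᵀ.
Then v_1 = N · v_2 = (-3, -1, 0)ᵀ.

Sanity check: (A − (3)·I) v_1 = (0, 0, 0)ᵀ = 0. ✓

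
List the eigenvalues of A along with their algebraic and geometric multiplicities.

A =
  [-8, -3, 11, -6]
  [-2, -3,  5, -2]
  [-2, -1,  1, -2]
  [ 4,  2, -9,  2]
λ = -2: alg = 4, geom = 2

Step 1 — factor the characteristic polynomial to read off the algebraic multiplicities:
  χ_A(x) = (x + 2)^4

Step 2 — compute geometric multiplicities via the rank-nullity identity g(λ) = n − rank(A − λI):
  rank(A − (-2)·I) = 2, so dim ker(A − (-2)·I) = n − 2 = 2

Summary:
  λ = -2: algebraic multiplicity = 4, geometric multiplicity = 2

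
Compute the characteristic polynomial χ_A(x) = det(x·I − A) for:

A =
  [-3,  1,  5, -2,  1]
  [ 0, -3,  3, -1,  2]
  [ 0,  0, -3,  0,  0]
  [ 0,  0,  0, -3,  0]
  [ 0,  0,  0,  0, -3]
x^5 + 15*x^4 + 90*x^3 + 270*x^2 + 405*x + 243

Expanding det(x·I − A) (e.g. by cofactor expansion or by noting that A is similar to its Jordan form J, which has the same characteristic polynomial as A) gives
  χ_A(x) = x^5 + 15*x^4 + 90*x^3 + 270*x^2 + 405*x + 243
which factors as (x + 3)^5. The eigenvalues (with algebraic multiplicities) are λ = -3 with multiplicity 5.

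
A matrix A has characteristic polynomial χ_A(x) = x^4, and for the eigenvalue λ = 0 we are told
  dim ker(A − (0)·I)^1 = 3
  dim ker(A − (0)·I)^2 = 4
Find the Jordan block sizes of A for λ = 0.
Block sizes for λ = 0: [2, 1, 1]

From the dimensions of kernels of powers, the number of Jordan blocks of size at least j is d_j − d_{j−1} where d_j = dim ker(N^j) (with d_0 = 0). Computing the differences gives [3, 1].
The number of blocks of size exactly k is (#blocks of size ≥ k) − (#blocks of size ≥ k + 1), so the partition is: 2 block(s) of size 1, 1 block(s) of size 2.
In nonincreasing order the block sizes are [2, 1, 1].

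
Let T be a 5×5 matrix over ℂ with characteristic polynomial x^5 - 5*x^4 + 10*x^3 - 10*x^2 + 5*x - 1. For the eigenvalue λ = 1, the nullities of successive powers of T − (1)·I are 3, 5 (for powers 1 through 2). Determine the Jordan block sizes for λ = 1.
Block sizes for λ = 1: [2, 2, 1]

From the dimensions of kernels of powers, the number of Jordan blocks of size at least j is d_j − d_{j−1} where d_j = dim ker(N^j) (with d_0 = 0). Computing the differences gives [3, 2].
The number of blocks of size exactly k is (#blocks of size ≥ k) − (#blocks of size ≥ k + 1), so the partition is: 1 block(s) of size 1, 2 block(s) of size 2.
In nonincreasing order the block sizes are [2, 2, 1].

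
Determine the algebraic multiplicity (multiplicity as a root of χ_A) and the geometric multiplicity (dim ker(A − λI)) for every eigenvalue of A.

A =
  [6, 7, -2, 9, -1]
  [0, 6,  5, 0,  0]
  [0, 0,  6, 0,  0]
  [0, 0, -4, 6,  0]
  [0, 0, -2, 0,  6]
λ = 6: alg = 5, geom = 3

Step 1 — factor the characteristic polynomial to read off the algebraic multiplicities:
  χ_A(x) = (x - 6)^5

Step 2 — compute geometric multiplicities via the rank-nullity identity g(λ) = n − rank(A − λI):
  rank(A − (6)·I) = 2, so dim ker(A − (6)·I) = n − 2 = 3

Summary:
  λ = 6: algebraic multiplicity = 5, geometric multiplicity = 3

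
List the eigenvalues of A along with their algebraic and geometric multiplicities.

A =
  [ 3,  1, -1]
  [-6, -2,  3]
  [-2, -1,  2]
λ = 1: alg = 3, geom = 2

Step 1 — factor the characteristic polynomial to read off the algebraic multiplicities:
  χ_A(x) = (x - 1)^3

Step 2 — compute geometric multiplicities via the rank-nullity identity g(λ) = n − rank(A − λI):
  rank(A − (1)·I) = 1, so dim ker(A − (1)·I) = n − 1 = 2

Summary:
  λ = 1: algebraic multiplicity = 3, geometric multiplicity = 2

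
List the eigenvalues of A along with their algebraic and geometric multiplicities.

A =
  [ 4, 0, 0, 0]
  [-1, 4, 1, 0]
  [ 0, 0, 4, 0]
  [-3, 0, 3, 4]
λ = 4: alg = 4, geom = 3

Step 1 — factor the characteristic polynomial to read off the algebraic multiplicities:
  χ_A(x) = (x - 4)^4

Step 2 — compute geometric multiplicities via the rank-nullity identity g(λ) = n − rank(A − λI):
  rank(A − (4)·I) = 1, so dim ker(A − (4)·I) = n − 1 = 3

Summary:
  λ = 4: algebraic multiplicity = 4, geometric multiplicity = 3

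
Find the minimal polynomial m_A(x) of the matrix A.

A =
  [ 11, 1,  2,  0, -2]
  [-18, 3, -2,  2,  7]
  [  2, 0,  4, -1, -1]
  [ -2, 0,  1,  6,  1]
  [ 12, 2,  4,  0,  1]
x^3 - 15*x^2 + 75*x - 125

The characteristic polynomial is χ_A(x) = (x - 5)^5, so the eigenvalues are known. The minimal polynomial is
  m_A(x) = Π_λ (x − λ)^{k_λ}
where k_λ is the size of the *largest* Jordan block for λ (equivalently, the smallest k with (A − λI)^k v = 0 for every generalised eigenvector v of λ).

  λ = 5: largest Jordan block has size 3, contributing (x − 5)^3

So m_A(x) = (x - 5)^3 = x^3 - 15*x^2 + 75*x - 125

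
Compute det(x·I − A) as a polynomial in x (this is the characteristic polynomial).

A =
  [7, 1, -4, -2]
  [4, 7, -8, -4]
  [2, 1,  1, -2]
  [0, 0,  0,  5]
x^4 - 20*x^3 + 150*x^2 - 500*x + 625

Expanding det(x·I − A) (e.g. by cofactor expansion or by noting that A is similar to its Jordan form J, which has the same characteristic polynomial as A) gives
  χ_A(x) = x^4 - 20*x^3 + 150*x^2 - 500*x + 625
which factors as (x - 5)^4. The eigenvalues (with algebraic multiplicities) are λ = 5 with multiplicity 4.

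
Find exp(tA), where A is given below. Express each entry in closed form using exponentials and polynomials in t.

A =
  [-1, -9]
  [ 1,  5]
e^{tA} =
  [-3*t*exp(2*t) + exp(2*t), -9*t*exp(2*t)]
  [t*exp(2*t), 3*t*exp(2*t) + exp(2*t)]

Strategy: write A = P · J · P⁻¹ where J is a Jordan canonical form, so e^{tA} = P · e^{tJ} · P⁻¹, and e^{tJ} can be computed block-by-block.

A has Jordan form
J =
  [2, 1]
  [0, 2]
(up to reordering of blocks).

Per-block formulas:
  For a 2×2 Jordan block J_2(2): exp(t · J_2(2)) = e^(2t)·(I + t·N), where N is the 2×2 nilpotent shift.

After assembling e^{tJ} and conjugating by P, we get:

e^{tA} =
  [-3*t*exp(2*t) + exp(2*t), -9*t*exp(2*t)]
  [t*exp(2*t), 3*t*exp(2*t) + exp(2*t)]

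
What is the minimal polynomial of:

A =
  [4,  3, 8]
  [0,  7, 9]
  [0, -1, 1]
x^3 - 12*x^2 + 48*x - 64

The characteristic polynomial is χ_A(x) = (x - 4)^3, so the eigenvalues are known. The minimal polynomial is
  m_A(x) = Π_λ (x − λ)^{k_λ}
where k_λ is the size of the *largest* Jordan block for λ (equivalently, the smallest k with (A − λI)^k v = 0 for every generalised eigenvector v of λ).

  λ = 4: largest Jordan block has size 3, contributing (x − 4)^3

So m_A(x) = (x - 4)^3 = x^3 - 12*x^2 + 48*x - 64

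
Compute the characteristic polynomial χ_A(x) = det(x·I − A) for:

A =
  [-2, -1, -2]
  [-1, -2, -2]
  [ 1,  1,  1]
x^3 + 3*x^2 + 3*x + 1

Expanding det(x·I − A) (e.g. by cofactor expansion or by noting that A is similar to its Jordan form J, which has the same characteristic polynomial as A) gives
  χ_A(x) = x^3 + 3*x^2 + 3*x + 1
which factors as (x + 1)^3. The eigenvalues (with algebraic multiplicities) are λ = -1 with multiplicity 3.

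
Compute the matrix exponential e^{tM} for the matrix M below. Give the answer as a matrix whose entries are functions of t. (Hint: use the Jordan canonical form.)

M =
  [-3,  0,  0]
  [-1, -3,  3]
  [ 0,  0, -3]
e^{tM} =
  [exp(-3*t), 0, 0]
  [-t*exp(-3*t), exp(-3*t), 3*t*exp(-3*t)]
  [0, 0, exp(-3*t)]

Strategy: write M = P · J · P⁻¹ where J is a Jordan canonical form, so e^{tM} = P · e^{tJ} · P⁻¹, and e^{tJ} can be computed block-by-block.

M has Jordan form
J =
  [-3,  1,  0]
  [ 0, -3,  0]
  [ 0,  0, -3]
(up to reordering of blocks).

Per-block formulas:
  For a 2×2 Jordan block J_2(-3): exp(t · J_2(-3)) = e^(-3t)·(I + t·N), where N is the 2×2 nilpotent shift.
  For a 1×1 block at λ = -3: exp(t · [-3]) = [e^(-3t)].

After assembling e^{tJ} and conjugating by P, we get:

e^{tM} =
  [exp(-3*t), 0, 0]
  [-t*exp(-3*t), exp(-3*t), 3*t*exp(-3*t)]
  [0, 0, exp(-3*t)]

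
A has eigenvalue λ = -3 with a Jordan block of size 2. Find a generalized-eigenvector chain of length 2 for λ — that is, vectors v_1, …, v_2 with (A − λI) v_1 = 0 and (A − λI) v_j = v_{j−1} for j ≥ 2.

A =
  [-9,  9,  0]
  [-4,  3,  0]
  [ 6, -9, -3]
A Jordan chain for λ = -3 of length 2:
v_1 = (-6, -4, 6)ᵀ
v_2 = (1, 0, 0)ᵀ

Let N = A − (-3)·I. We want v_2 with N^2 v_2 = 0 but N^1 v_2 ≠ 0; then v_{j-1} := N · v_j for j = 2, …, 2.

Pick v_2 = (1, 0, 0)ᵀ.
Then v_1 = N · v_2 = (-6, -4, 6)ᵀ.

Sanity check: (A − (-3)·I) v_1 = (0, 0, 0)ᵀ = 0. ✓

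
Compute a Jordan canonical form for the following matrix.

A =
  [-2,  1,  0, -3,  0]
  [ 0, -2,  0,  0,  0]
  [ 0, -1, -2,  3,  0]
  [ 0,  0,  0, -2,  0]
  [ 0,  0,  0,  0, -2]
J_2(-2) ⊕ J_1(-2) ⊕ J_1(-2) ⊕ J_1(-2)

The characteristic polynomial is
  det(x·I − A) = x^5 + 10*x^4 + 40*x^3 + 80*x^2 + 80*x + 32 = (x + 2)^5

Eigenvalues and multiplicities (the geometric multiplicity of λ is n − rank(A − λI), which equals the number of Jordan blocks for λ):
  λ = -2: algebraic multiplicity = 5, geometric multiplicity = 4

Determining the block sizes for each eigenvalue:
  λ = -2: 4 blocks summing to 5 forces exactly one block of size 2 and the rest size 1 → block sizes [2, 1, 1, 1]

Assembling the blocks gives a Jordan form
J =
  [-2,  1,  0,  0,  0]
  [ 0, -2,  0,  0,  0]
  [ 0,  0, -2,  0,  0]
  [ 0,  0,  0, -2,  0]
  [ 0,  0,  0,  0, -2]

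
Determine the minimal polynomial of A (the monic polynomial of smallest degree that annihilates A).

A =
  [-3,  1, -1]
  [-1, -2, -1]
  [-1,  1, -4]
x^3 + 9*x^2 + 27*x + 27

The characteristic polynomial is χ_A(x) = (x + 3)^3, so the eigenvalues are known. The minimal polynomial is
  m_A(x) = Π_λ (x − λ)^{k_λ}
where k_λ is the size of the *largest* Jordan block for λ (equivalently, the smallest k with (A − λI)^k v = 0 for every generalised eigenvector v of λ).

  λ = -3: largest Jordan block has size 3, contributing (x + 3)^3

So m_A(x) = (x + 3)^3 = x^3 + 9*x^2 + 27*x + 27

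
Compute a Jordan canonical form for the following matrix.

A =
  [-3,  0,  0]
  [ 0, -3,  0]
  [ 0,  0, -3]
J_1(-3) ⊕ J_1(-3) ⊕ J_1(-3)

The characteristic polynomial is
  det(x·I − A) = x^3 + 9*x^2 + 27*x + 27 = (x + 3)^3

Eigenvalues and multiplicities (the geometric multiplicity of λ is n − rank(A − λI), which equals the number of Jordan blocks for λ):
  λ = -3: algebraic multiplicity = 3, geometric multiplicity = 3

Determining the block sizes for each eigenvalue:
  λ = -3: gm = am = 3, so every block has size 1 → block sizes [1, 1, 1]

Assembling the blocks gives a Jordan form
J =
  [-3,  0,  0]
  [ 0, -3,  0]
  [ 0,  0, -3]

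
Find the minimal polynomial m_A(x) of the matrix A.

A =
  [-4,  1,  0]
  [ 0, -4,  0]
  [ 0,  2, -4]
x^2 + 8*x + 16

The characteristic polynomial is χ_A(x) = (x + 4)^3, so the eigenvalues are known. The minimal polynomial is
  m_A(x) = Π_λ (x − λ)^{k_λ}
where k_λ is the size of the *largest* Jordan block for λ (equivalently, the smallest k with (A − λI)^k v = 0 for every generalised eigenvector v of λ).

  λ = -4: largest Jordan block has size 2, contributing (x + 4)^2

So m_A(x) = (x + 4)^2 = x^2 + 8*x + 16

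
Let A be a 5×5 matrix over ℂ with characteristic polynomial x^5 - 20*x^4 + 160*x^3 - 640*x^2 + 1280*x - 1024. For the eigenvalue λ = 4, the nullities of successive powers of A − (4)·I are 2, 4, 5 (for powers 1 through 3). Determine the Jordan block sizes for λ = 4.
Block sizes for λ = 4: [3, 2]

From the dimensions of kernels of powers, the number of Jordan blocks of size at least j is d_j − d_{j−1} where d_j = dim ker(N^j) (with d_0 = 0). Computing the differences gives [2, 2, 1].
The number of blocks of size exactly k is (#blocks of size ≥ k) − (#blocks of size ≥ k + 1), so the partition is: 1 block(s) of size 2, 1 block(s) of size 3.
In nonincreasing order the block sizes are [3, 2].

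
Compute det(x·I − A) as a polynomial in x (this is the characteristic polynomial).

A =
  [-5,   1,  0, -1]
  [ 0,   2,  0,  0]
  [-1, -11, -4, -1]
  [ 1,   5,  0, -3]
x^4 + 10*x^3 + 24*x^2 - 32*x - 128

Expanding det(x·I − A) (e.g. by cofactor expansion or by noting that A is similar to its Jordan form J, which has the same characteristic polynomial as A) gives
  χ_A(x) = x^4 + 10*x^3 + 24*x^2 - 32*x - 128
which factors as (x - 2)*(x + 4)^3. The eigenvalues (with algebraic multiplicities) are λ = -4 with multiplicity 3, λ = 2 with multiplicity 1.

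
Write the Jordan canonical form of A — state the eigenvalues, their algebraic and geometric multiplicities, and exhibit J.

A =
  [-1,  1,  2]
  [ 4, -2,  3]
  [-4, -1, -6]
J_3(-3)

The characteristic polynomial is
  det(x·I − A) = x^3 + 9*x^2 + 27*x + 27 = (x + 3)^3

Eigenvalues and multiplicities (the geometric multiplicity of λ is n − rank(A − λI), which equals the number of Jordan blocks for λ):
  λ = -3: algebraic multiplicity = 3, geometric multiplicity = 1

Determining the block sizes for each eigenvalue:
  λ = -3: one block (gm = 1), so the single block has size am = 3 → block sizes [3]

Assembling the blocks gives a Jordan form
J =
  [-3,  1,  0]
  [ 0, -3,  1]
  [ 0,  0, -3]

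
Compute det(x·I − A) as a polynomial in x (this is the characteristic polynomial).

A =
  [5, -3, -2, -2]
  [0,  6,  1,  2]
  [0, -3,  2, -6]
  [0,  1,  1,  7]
x^4 - 20*x^3 + 150*x^2 - 500*x + 625

Expanding det(x·I − A) (e.g. by cofactor expansion or by noting that A is similar to its Jordan form J, which has the same characteristic polynomial as A) gives
  χ_A(x) = x^4 - 20*x^3 + 150*x^2 - 500*x + 625
which factors as (x - 5)^4. The eigenvalues (with algebraic multiplicities) are λ = 5 with multiplicity 4.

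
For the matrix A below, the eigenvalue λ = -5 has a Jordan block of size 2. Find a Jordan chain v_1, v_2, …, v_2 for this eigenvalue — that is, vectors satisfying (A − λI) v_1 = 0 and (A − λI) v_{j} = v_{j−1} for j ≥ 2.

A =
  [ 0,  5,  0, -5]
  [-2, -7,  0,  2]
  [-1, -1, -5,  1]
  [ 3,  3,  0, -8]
A Jordan chain for λ = -5 of length 2:
v_1 = (5, -2, -1, 3)ᵀ
v_2 = (1, 0, 0, 0)ᵀ

Let N = A − (-5)·I. We want v_2 with N^2 v_2 = 0 but N^1 v_2 ≠ 0; then v_{j-1} := N · v_j for j = 2, …, 2.

Pick v_2 = (1, 0, 0, 0)ᵀ.
Then v_1 = N · v_2 = (5, -2, -1, 3)ᵀ.

Sanity check: (A − (-5)·I) v_1 = (0, 0, 0, 0)ᵀ = 0. ✓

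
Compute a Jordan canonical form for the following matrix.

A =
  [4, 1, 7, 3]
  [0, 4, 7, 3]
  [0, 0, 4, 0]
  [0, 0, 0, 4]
J_3(4) ⊕ J_1(4)

The characteristic polynomial is
  det(x·I − A) = x^4 - 16*x^3 + 96*x^2 - 256*x + 256 = (x - 4)^4

Eigenvalues and multiplicities (the geometric multiplicity of λ is n − rank(A − λI), which equals the number of Jordan blocks for λ):
  λ = 4: algebraic multiplicity = 4, geometric multiplicity = 2

Determining the block sizes for each eigenvalue:
  λ = 4: with am = 4 and gm = 2, the partition is not yet determined (e.g. several partitions of 4 into 2 parts exist). Let N = A − (4)·I. Computing rank(N^1) = 2, rank(N^2) = 1, rank(N^3) = 0; the number of blocks of size ≥ j is rank(N^{j−1}) − rank(N^j), giving [2, 1, 1]. So we have 1 block(s) of size 3, 1 block(s) of size 1 → block sizes [3, 1]

Assembling the blocks gives a Jordan form
J =
  [4, 1, 0, 0]
  [0, 4, 1, 0]
  [0, 0, 4, 0]
  [0, 0, 0, 4]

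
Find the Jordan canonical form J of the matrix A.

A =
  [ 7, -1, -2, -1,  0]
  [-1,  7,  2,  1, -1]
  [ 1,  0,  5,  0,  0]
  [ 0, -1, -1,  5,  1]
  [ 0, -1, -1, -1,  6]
J_3(6) ⊕ J_2(6)

The characteristic polynomial is
  det(x·I − A) = x^5 - 30*x^4 + 360*x^3 - 2160*x^2 + 6480*x - 7776 = (x - 6)^5

Eigenvalues and multiplicities (the geometric multiplicity of λ is n − rank(A − λI), which equals the number of Jordan blocks for λ):
  λ = 6: algebraic multiplicity = 5, geometric multiplicity = 2

Determining the block sizes for each eigenvalue:
  λ = 6: with am = 5 and gm = 2, the partition is not yet determined (e.g. several partitions of 5 into 2 parts exist). Let N = A − (6)·I. Computing rank(N^1) = 3, rank(N^2) = 1, rank(N^3) = 0; the number of blocks of size ≥ j is rank(N^{j−1}) − rank(N^j), giving [2, 2, 1]. So we have 1 block(s) of size 3, 1 block(s) of size 2 → block sizes [3, 2]

Assembling the blocks gives a Jordan form
J =
  [6, 1, 0, 0, 0]
  [0, 6, 1, 0, 0]
  [0, 0, 6, 0, 0]
  [0, 0, 0, 6, 1]
  [0, 0, 0, 0, 6]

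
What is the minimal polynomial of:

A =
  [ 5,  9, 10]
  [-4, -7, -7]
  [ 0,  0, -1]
x^3 + 3*x^2 + 3*x + 1

The characteristic polynomial is χ_A(x) = (x + 1)^3, so the eigenvalues are known. The minimal polynomial is
  m_A(x) = Π_λ (x − λ)^{k_λ}
where k_λ is the size of the *largest* Jordan block for λ (equivalently, the smallest k with (A − λI)^k v = 0 for every generalised eigenvector v of λ).

  λ = -1: largest Jordan block has size 3, contributing (x + 1)^3

So m_A(x) = (x + 1)^3 = x^3 + 3*x^2 + 3*x + 1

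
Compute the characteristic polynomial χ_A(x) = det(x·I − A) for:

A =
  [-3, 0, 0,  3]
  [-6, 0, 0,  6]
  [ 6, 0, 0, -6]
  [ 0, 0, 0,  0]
x^4 + 3*x^3

Expanding det(x·I − A) (e.g. by cofactor expansion or by noting that A is similar to its Jordan form J, which has the same characteristic polynomial as A) gives
  χ_A(x) = x^4 + 3*x^3
which factors as x^3*(x + 3). The eigenvalues (with algebraic multiplicities) are λ = -3 with multiplicity 1, λ = 0 with multiplicity 3.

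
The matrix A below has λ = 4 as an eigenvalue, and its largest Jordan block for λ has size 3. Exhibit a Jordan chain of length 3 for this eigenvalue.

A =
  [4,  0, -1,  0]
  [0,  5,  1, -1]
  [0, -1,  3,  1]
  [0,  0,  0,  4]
A Jordan chain for λ = 4 of length 3:
v_1 = (1, 0, 0, 0)ᵀ
v_2 = (0, 1, -1, 0)ᵀ
v_3 = (0, 1, 0, 0)ᵀ

Let N = A − (4)·I. We want v_3 with N^3 v_3 = 0 but N^2 v_3 ≠ 0; then v_{j-1} := N · v_j for j = 3, …, 2.

Pick v_3 = (0, 1, 0, 0)ᵀ.
Then v_2 = N · v_3 = (0, 1, -1, 0)ᵀ.
Then v_1 = N · v_2 = (1, 0, 0, 0)ᵀ.

Sanity check: (A − (4)·I) v_1 = (0, 0, 0, 0)ᵀ = 0. ✓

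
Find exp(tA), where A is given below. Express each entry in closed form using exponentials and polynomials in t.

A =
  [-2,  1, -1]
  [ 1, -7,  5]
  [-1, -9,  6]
e^{tA} =
  [3*t^2*exp(-t)/2 - t*exp(-t) + exp(-t), t^2*exp(-t) + t*exp(-t), -t^2*exp(-t)/2 - t*exp(-t)]
  [-6*t^2*exp(-t) + t*exp(-t), -4*t^2*exp(-t) - 6*t*exp(-t) + exp(-t), 2*t^2*exp(-t) + 5*t*exp(-t)]
  [-15*t^2*exp(-t)/2 - t*exp(-t), -5*t^2*exp(-t) - 9*t*exp(-t), 5*t^2*exp(-t)/2 + 7*t*exp(-t) + exp(-t)]

Strategy: write A = P · J · P⁻¹ where J is a Jordan canonical form, so e^{tA} = P · e^{tJ} · P⁻¹, and e^{tJ} can be computed block-by-block.

A has Jordan form
J =
  [-1,  1,  0]
  [ 0, -1,  1]
  [ 0,  0, -1]
(up to reordering of blocks).

Per-block formulas:
  For a 3×3 Jordan block J_3(-1): exp(t · J_3(-1)) = e^(-1t)·(I + t·N + (t^2/2)·N^2), where N is the 3×3 nilpotent shift.

After assembling e^{tJ} and conjugating by P, we get:

e^{tA} =
  [3*t^2*exp(-t)/2 - t*exp(-t) + exp(-t), t^2*exp(-t) + t*exp(-t), -t^2*exp(-t)/2 - t*exp(-t)]
  [-6*t^2*exp(-t) + t*exp(-t), -4*t^2*exp(-t) - 6*t*exp(-t) + exp(-t), 2*t^2*exp(-t) + 5*t*exp(-t)]
  [-15*t^2*exp(-t)/2 - t*exp(-t), -5*t^2*exp(-t) - 9*t*exp(-t), 5*t^2*exp(-t)/2 + 7*t*exp(-t) + exp(-t)]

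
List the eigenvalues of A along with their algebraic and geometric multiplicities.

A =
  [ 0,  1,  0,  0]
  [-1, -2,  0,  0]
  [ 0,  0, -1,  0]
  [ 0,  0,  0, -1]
λ = -1: alg = 4, geom = 3

Step 1 — factor the characteristic polynomial to read off the algebraic multiplicities:
  χ_A(x) = (x + 1)^4

Step 2 — compute geometric multiplicities via the rank-nullity identity g(λ) = n − rank(A − λI):
  rank(A − (-1)·I) = 1, so dim ker(A − (-1)·I) = n − 1 = 3

Summary:
  λ = -1: algebraic multiplicity = 4, geometric multiplicity = 3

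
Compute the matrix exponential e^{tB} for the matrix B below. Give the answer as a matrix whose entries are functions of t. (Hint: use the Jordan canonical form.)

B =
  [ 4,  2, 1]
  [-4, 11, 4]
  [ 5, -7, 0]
e^{tB} =
  [-t^2*exp(5*t) - t*exp(5*t) + exp(5*t), 3*t^2*exp(5*t)/2 + 2*t*exp(5*t), t^2*exp(5*t) + t*exp(5*t)]
  [-4*t*exp(5*t), 6*t*exp(5*t) + exp(5*t), 4*t*exp(5*t)]
  [-t^2*exp(5*t) + 5*t*exp(5*t), 3*t^2*exp(5*t)/2 - 7*t*exp(5*t), t^2*exp(5*t) - 5*t*exp(5*t) + exp(5*t)]

Strategy: write B = P · J · P⁻¹ where J is a Jordan canonical form, so e^{tB} = P · e^{tJ} · P⁻¹, and e^{tJ} can be computed block-by-block.

B has Jordan form
J =
  [5, 1, 0]
  [0, 5, 1]
  [0, 0, 5]
(up to reordering of blocks).

Per-block formulas:
  For a 3×3 Jordan block J_3(5): exp(t · J_3(5)) = e^(5t)·(I + t·N + (t^2/2)·N^2), where N is the 3×3 nilpotent shift.

After assembling e^{tJ} and conjugating by P, we get:

e^{tB} =
  [-t^2*exp(5*t) - t*exp(5*t) + exp(5*t), 3*t^2*exp(5*t)/2 + 2*t*exp(5*t), t^2*exp(5*t) + t*exp(5*t)]
  [-4*t*exp(5*t), 6*t*exp(5*t) + exp(5*t), 4*t*exp(5*t)]
  [-t^2*exp(5*t) + 5*t*exp(5*t), 3*t^2*exp(5*t)/2 - 7*t*exp(5*t), t^2*exp(5*t) - 5*t*exp(5*t) + exp(5*t)]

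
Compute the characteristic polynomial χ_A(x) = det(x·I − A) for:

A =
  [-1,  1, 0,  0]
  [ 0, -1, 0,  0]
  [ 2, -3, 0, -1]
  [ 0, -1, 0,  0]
x^4 + 2*x^3 + x^2

Expanding det(x·I − A) (e.g. by cofactor expansion or by noting that A is similar to its Jordan form J, which has the same characteristic polynomial as A) gives
  χ_A(x) = x^4 + 2*x^3 + x^2
which factors as x^2*(x + 1)^2. The eigenvalues (with algebraic multiplicities) are λ = -1 with multiplicity 2, λ = 0 with multiplicity 2.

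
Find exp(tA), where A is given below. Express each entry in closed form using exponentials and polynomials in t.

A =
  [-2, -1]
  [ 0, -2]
e^{tA} =
  [exp(-2*t), -t*exp(-2*t)]
  [0, exp(-2*t)]

Strategy: write A = P · J · P⁻¹ where J is a Jordan canonical form, so e^{tA} = P · e^{tJ} · P⁻¹, and e^{tJ} can be computed block-by-block.

A has Jordan form
J =
  [-2,  1]
  [ 0, -2]
(up to reordering of blocks).

Per-block formulas:
  For a 2×2 Jordan block J_2(-2): exp(t · J_2(-2)) = e^(-2t)·(I + t·N), where N is the 2×2 nilpotent shift.

After assembling e^{tJ} and conjugating by P, we get:

e^{tA} =
  [exp(-2*t), -t*exp(-2*t)]
  [0, exp(-2*t)]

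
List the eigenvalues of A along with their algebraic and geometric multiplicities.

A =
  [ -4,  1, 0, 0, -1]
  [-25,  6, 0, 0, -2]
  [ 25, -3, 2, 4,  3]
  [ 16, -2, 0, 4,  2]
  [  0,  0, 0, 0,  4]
λ = 1: alg = 2, geom = 1; λ = 2: alg = 1, geom = 1; λ = 4: alg = 2, geom = 2

Step 1 — factor the characteristic polynomial to read off the algebraic multiplicities:
  χ_A(x) = (x - 4)^2*(x - 2)*(x - 1)^2

Step 2 — compute geometric multiplicities via the rank-nullity identity g(λ) = n − rank(A − λI):
  rank(A − (1)·I) = 4, so dim ker(A − (1)·I) = n − 4 = 1
  rank(A − (2)·I) = 4, so dim ker(A − (2)·I) = n − 4 = 1
  rank(A − (4)·I) = 3, so dim ker(A − (4)·I) = n − 3 = 2

Summary:
  λ = 1: algebraic multiplicity = 2, geometric multiplicity = 1
  λ = 2: algebraic multiplicity = 1, geometric multiplicity = 1
  λ = 4: algebraic multiplicity = 2, geometric multiplicity = 2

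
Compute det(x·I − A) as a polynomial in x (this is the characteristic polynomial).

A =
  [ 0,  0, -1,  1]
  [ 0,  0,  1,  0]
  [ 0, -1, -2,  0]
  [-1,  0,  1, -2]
x^4 + 4*x^3 + 6*x^2 + 4*x + 1

Expanding det(x·I − A) (e.g. by cofactor expansion or by noting that A is similar to its Jordan form J, which has the same characteristic polynomial as A) gives
  χ_A(x) = x^4 + 4*x^3 + 6*x^2 + 4*x + 1
which factors as (x + 1)^4. The eigenvalues (with algebraic multiplicities) are λ = -1 with multiplicity 4.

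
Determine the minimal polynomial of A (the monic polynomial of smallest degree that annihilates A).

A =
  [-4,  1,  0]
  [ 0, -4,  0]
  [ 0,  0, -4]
x^2 + 8*x + 16

The characteristic polynomial is χ_A(x) = (x + 4)^3, so the eigenvalues are known. The minimal polynomial is
  m_A(x) = Π_λ (x − λ)^{k_λ}
where k_λ is the size of the *largest* Jordan block for λ (equivalently, the smallest k with (A − λI)^k v = 0 for every generalised eigenvector v of λ).

  λ = -4: largest Jordan block has size 2, contributing (x + 4)^2

So m_A(x) = (x + 4)^2 = x^2 + 8*x + 16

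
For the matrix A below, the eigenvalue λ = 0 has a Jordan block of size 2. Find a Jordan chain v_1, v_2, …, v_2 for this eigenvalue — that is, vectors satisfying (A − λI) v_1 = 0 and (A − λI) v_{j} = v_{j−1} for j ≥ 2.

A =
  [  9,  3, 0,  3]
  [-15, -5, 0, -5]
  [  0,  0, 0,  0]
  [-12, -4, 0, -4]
A Jordan chain for λ = 0 of length 2:
v_1 = (9, -15, 0, -12)ᵀ
v_2 = (1, 0, 0, 0)ᵀ

Let N = A − (0)·I. We want v_2 with N^2 v_2 = 0 but N^1 v_2 ≠ 0; then v_{j-1} := N · v_j for j = 2, …, 2.

Pick v_2 = (1, 0, 0, 0)ᵀ.
Then v_1 = N · v_2 = (9, -15, 0, -12)ᵀ.

Sanity check: (A − (0)·I) v_1 = (0, 0, 0, 0)ᵀ = 0. ✓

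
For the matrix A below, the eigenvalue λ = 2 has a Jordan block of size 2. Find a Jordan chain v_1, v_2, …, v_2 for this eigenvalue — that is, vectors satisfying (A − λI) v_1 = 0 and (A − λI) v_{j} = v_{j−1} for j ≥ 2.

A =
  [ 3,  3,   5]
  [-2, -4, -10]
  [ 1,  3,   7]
A Jordan chain for λ = 2 of length 2:
v_1 = (1, -2, 1)ᵀ
v_2 = (1, 0, 0)ᵀ

Let N = A − (2)·I. We want v_2 with N^2 v_2 = 0 but N^1 v_2 ≠ 0; then v_{j-1} := N · v_j for j = 2, …, 2.

Pick v_2 = (1, 0, 0)ᵀ.
Then v_1 = N · v_2 = (1, -2, 1)ᵀ.

Sanity check: (A − (2)·I) v_1 = (0, 0, 0)ᵀ = 0. ✓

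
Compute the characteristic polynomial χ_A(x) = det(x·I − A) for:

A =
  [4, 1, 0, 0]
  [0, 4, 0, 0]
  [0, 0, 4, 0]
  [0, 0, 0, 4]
x^4 - 16*x^3 + 96*x^2 - 256*x + 256

Expanding det(x·I − A) (e.g. by cofactor expansion or by noting that A is similar to its Jordan form J, which has the same characteristic polynomial as A) gives
  χ_A(x) = x^4 - 16*x^3 + 96*x^2 - 256*x + 256
which factors as (x - 4)^4. The eigenvalues (with algebraic multiplicities) are λ = 4 with multiplicity 4.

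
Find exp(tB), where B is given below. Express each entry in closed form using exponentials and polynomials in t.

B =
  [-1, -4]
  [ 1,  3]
e^{tB} =
  [-2*t*exp(t) + exp(t), -4*t*exp(t)]
  [t*exp(t), 2*t*exp(t) + exp(t)]

Strategy: write B = P · J · P⁻¹ where J is a Jordan canonical form, so e^{tB} = P · e^{tJ} · P⁻¹, and e^{tJ} can be computed block-by-block.

B has Jordan form
J =
  [1, 1]
  [0, 1]
(up to reordering of blocks).

Per-block formulas:
  For a 2×2 Jordan block J_2(1): exp(t · J_2(1)) = e^(1t)·(I + t·N), where N is the 2×2 nilpotent shift.

After assembling e^{tJ} and conjugating by P, we get:

e^{tB} =
  [-2*t*exp(t) + exp(t), -4*t*exp(t)]
  [t*exp(t), 2*t*exp(t) + exp(t)]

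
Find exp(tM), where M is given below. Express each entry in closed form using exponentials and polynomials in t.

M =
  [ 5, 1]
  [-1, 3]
e^{tM} =
  [t*exp(4*t) + exp(4*t), t*exp(4*t)]
  [-t*exp(4*t), -t*exp(4*t) + exp(4*t)]

Strategy: write M = P · J · P⁻¹ where J is a Jordan canonical form, so e^{tM} = P · e^{tJ} · P⁻¹, and e^{tJ} can be computed block-by-block.

M has Jordan form
J =
  [4, 1]
  [0, 4]
(up to reordering of blocks).

Per-block formulas:
  For a 2×2 Jordan block J_2(4): exp(t · J_2(4)) = e^(4t)·(I + t·N), where N is the 2×2 nilpotent shift.

After assembling e^{tJ} and conjugating by P, we get:

e^{tM} =
  [t*exp(4*t) + exp(4*t), t*exp(4*t)]
  [-t*exp(4*t), -t*exp(4*t) + exp(4*t)]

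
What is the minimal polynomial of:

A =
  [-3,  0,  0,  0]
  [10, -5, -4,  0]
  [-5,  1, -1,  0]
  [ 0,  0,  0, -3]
x^2 + 6*x + 9

The characteristic polynomial is χ_A(x) = (x + 3)^4, so the eigenvalues are known. The minimal polynomial is
  m_A(x) = Π_λ (x − λ)^{k_λ}
where k_λ is the size of the *largest* Jordan block for λ (equivalently, the smallest k with (A − λI)^k v = 0 for every generalised eigenvector v of λ).

  λ = -3: largest Jordan block has size 2, contributing (x + 3)^2

So m_A(x) = (x + 3)^2 = x^2 + 6*x + 9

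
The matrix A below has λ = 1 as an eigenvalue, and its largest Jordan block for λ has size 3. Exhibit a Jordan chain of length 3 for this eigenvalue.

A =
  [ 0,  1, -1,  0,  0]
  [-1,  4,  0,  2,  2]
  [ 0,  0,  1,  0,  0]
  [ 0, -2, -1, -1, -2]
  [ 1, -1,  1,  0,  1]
A Jordan chain for λ = 1 of length 3:
v_1 = (2, 2, 0, 0, -2)ᵀ
v_2 = (1, 3, 0, -2, -1)ᵀ
v_3 = (0, 1, 0, 0, 0)ᵀ

Let N = A − (1)·I. We want v_3 with N^3 v_3 = 0 but N^2 v_3 ≠ 0; then v_{j-1} := N · v_j for j = 3, …, 2.

Pick v_3 = (0, 1, 0, 0, 0)ᵀ.
Then v_2 = N · v_3 = (1, 3, 0, -2, -1)ᵀ.
Then v_1 = N · v_2 = (2, 2, 0, 0, -2)ᵀ.

Sanity check: (A − (1)·I) v_1 = (0, 0, 0, 0, 0)ᵀ = 0. ✓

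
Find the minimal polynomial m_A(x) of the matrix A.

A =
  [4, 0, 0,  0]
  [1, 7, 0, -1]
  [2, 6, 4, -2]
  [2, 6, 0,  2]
x^2 - 9*x + 20

The characteristic polynomial is χ_A(x) = (x - 5)*(x - 4)^3, so the eigenvalues are known. The minimal polynomial is
  m_A(x) = Π_λ (x − λ)^{k_λ}
where k_λ is the size of the *largest* Jordan block for λ (equivalently, the smallest k with (A − λI)^k v = 0 for every generalised eigenvector v of λ).

  λ = 4: largest Jordan block has size 1, contributing (x − 4)
  λ = 5: largest Jordan block has size 1, contributing (x − 5)

So m_A(x) = (x - 5)*(x - 4) = x^2 - 9*x + 20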